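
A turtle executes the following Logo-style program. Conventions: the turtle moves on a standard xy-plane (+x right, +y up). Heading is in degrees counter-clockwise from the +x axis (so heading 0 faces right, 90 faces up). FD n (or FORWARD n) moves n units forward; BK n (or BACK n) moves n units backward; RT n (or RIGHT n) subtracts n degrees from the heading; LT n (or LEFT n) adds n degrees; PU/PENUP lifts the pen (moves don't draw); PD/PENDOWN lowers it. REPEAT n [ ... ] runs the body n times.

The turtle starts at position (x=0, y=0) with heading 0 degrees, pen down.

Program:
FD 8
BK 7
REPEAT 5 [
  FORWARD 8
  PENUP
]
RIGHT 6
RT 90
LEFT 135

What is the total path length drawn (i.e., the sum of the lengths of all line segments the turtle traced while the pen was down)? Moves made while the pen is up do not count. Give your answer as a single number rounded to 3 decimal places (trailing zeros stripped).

Executing turtle program step by step:
Start: pos=(0,0), heading=0, pen down
FD 8: (0,0) -> (8,0) [heading=0, draw]
BK 7: (8,0) -> (1,0) [heading=0, draw]
REPEAT 5 [
  -- iteration 1/5 --
  FD 8: (1,0) -> (9,0) [heading=0, draw]
  PU: pen up
  -- iteration 2/5 --
  FD 8: (9,0) -> (17,0) [heading=0, move]
  PU: pen up
  -- iteration 3/5 --
  FD 8: (17,0) -> (25,0) [heading=0, move]
  PU: pen up
  -- iteration 4/5 --
  FD 8: (25,0) -> (33,0) [heading=0, move]
  PU: pen up
  -- iteration 5/5 --
  FD 8: (33,0) -> (41,0) [heading=0, move]
  PU: pen up
]
RT 6: heading 0 -> 354
RT 90: heading 354 -> 264
LT 135: heading 264 -> 39
Final: pos=(41,0), heading=39, 3 segment(s) drawn

Segment lengths:
  seg 1: (0,0) -> (8,0), length = 8
  seg 2: (8,0) -> (1,0), length = 7
  seg 3: (1,0) -> (9,0), length = 8
Total = 23

Answer: 23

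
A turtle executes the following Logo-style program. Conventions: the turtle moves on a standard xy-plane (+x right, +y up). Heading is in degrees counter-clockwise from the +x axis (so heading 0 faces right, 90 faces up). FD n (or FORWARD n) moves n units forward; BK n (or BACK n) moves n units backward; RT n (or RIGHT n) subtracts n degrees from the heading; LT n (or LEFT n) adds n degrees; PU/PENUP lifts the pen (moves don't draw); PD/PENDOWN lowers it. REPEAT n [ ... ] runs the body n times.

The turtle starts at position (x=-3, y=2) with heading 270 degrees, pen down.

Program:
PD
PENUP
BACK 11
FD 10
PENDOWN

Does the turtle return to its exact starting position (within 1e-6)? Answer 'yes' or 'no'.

Executing turtle program step by step:
Start: pos=(-3,2), heading=270, pen down
PD: pen down
PU: pen up
BK 11: (-3,2) -> (-3,13) [heading=270, move]
FD 10: (-3,13) -> (-3,3) [heading=270, move]
PD: pen down
Final: pos=(-3,3), heading=270, 0 segment(s) drawn

Start position: (-3, 2)
Final position: (-3, 3)
Distance = 1; >= 1e-6 -> NOT closed

Answer: no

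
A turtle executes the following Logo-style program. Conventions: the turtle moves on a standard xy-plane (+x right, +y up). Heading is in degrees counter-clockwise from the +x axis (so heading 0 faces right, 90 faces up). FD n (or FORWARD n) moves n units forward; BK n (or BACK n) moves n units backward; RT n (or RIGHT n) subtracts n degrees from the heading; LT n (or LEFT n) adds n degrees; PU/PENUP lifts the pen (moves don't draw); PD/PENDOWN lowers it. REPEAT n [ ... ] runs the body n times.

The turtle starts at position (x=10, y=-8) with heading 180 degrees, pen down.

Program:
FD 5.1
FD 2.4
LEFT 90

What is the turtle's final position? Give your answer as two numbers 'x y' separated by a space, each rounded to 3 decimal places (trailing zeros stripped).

Executing turtle program step by step:
Start: pos=(10,-8), heading=180, pen down
FD 5.1: (10,-8) -> (4.9,-8) [heading=180, draw]
FD 2.4: (4.9,-8) -> (2.5,-8) [heading=180, draw]
LT 90: heading 180 -> 270
Final: pos=(2.5,-8), heading=270, 2 segment(s) drawn

Answer: 2.5 -8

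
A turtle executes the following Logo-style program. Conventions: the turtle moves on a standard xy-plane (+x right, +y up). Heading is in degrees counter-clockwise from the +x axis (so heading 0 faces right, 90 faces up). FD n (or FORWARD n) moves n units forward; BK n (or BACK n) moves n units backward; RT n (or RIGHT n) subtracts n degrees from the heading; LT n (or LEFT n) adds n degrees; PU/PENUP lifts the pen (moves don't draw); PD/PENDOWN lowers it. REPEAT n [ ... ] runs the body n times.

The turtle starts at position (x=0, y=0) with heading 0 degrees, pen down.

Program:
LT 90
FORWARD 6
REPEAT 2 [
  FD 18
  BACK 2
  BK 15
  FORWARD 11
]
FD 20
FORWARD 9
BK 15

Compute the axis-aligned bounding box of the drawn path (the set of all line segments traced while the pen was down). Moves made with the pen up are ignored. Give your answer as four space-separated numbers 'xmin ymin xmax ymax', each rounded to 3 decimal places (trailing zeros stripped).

Answer: 0 0 0 59

Derivation:
Executing turtle program step by step:
Start: pos=(0,0), heading=0, pen down
LT 90: heading 0 -> 90
FD 6: (0,0) -> (0,6) [heading=90, draw]
REPEAT 2 [
  -- iteration 1/2 --
  FD 18: (0,6) -> (0,24) [heading=90, draw]
  BK 2: (0,24) -> (0,22) [heading=90, draw]
  BK 15: (0,22) -> (0,7) [heading=90, draw]
  FD 11: (0,7) -> (0,18) [heading=90, draw]
  -- iteration 2/2 --
  FD 18: (0,18) -> (0,36) [heading=90, draw]
  BK 2: (0,36) -> (0,34) [heading=90, draw]
  BK 15: (0,34) -> (0,19) [heading=90, draw]
  FD 11: (0,19) -> (0,30) [heading=90, draw]
]
FD 20: (0,30) -> (0,50) [heading=90, draw]
FD 9: (0,50) -> (0,59) [heading=90, draw]
BK 15: (0,59) -> (0,44) [heading=90, draw]
Final: pos=(0,44), heading=90, 12 segment(s) drawn

Segment endpoints: x in {0, 0, 0, 0, 0, 0, 0, 0, 0, 0, 0, 0, 0}, y in {0, 6, 7, 18, 19, 22, 24, 30, 34, 36, 44, 50, 59}
xmin=0, ymin=0, xmax=0, ymax=59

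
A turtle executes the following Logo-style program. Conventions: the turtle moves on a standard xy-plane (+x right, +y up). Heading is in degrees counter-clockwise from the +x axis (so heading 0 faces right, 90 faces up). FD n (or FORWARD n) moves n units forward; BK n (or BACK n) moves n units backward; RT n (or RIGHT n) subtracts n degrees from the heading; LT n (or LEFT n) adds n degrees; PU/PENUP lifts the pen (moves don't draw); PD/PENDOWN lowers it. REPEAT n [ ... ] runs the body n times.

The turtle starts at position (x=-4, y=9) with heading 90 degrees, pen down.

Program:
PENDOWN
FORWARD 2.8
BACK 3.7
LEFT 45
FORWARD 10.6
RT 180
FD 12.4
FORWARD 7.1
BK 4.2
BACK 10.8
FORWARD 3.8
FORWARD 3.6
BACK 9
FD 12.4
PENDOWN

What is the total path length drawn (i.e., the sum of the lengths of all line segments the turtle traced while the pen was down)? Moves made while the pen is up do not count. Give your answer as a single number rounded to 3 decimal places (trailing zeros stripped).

Answer: 80.4

Derivation:
Executing turtle program step by step:
Start: pos=(-4,9), heading=90, pen down
PD: pen down
FD 2.8: (-4,9) -> (-4,11.8) [heading=90, draw]
BK 3.7: (-4,11.8) -> (-4,8.1) [heading=90, draw]
LT 45: heading 90 -> 135
FD 10.6: (-4,8.1) -> (-11.495,15.595) [heading=135, draw]
RT 180: heading 135 -> 315
FD 12.4: (-11.495,15.595) -> (-2.727,6.827) [heading=315, draw]
FD 7.1: (-2.727,6.827) -> (2.293,1.807) [heading=315, draw]
BK 4.2: (2.293,1.807) -> (-0.677,4.777) [heading=315, draw]
BK 10.8: (-0.677,4.777) -> (-8.313,12.413) [heading=315, draw]
FD 3.8: (-8.313,12.413) -> (-5.626,9.726) [heading=315, draw]
FD 3.6: (-5.626,9.726) -> (-3.081,7.181) [heading=315, draw]
BK 9: (-3.081,7.181) -> (-9.445,13.545) [heading=315, draw]
FD 12.4: (-9.445,13.545) -> (-0.677,4.777) [heading=315, draw]
PD: pen down
Final: pos=(-0.677,4.777), heading=315, 11 segment(s) drawn

Segment lengths:
  seg 1: (-4,9) -> (-4,11.8), length = 2.8
  seg 2: (-4,11.8) -> (-4,8.1), length = 3.7
  seg 3: (-4,8.1) -> (-11.495,15.595), length = 10.6
  seg 4: (-11.495,15.595) -> (-2.727,6.827), length = 12.4
  seg 5: (-2.727,6.827) -> (2.293,1.807), length = 7.1
  seg 6: (2.293,1.807) -> (-0.677,4.777), length = 4.2
  seg 7: (-0.677,4.777) -> (-8.313,12.413), length = 10.8
  seg 8: (-8.313,12.413) -> (-5.626,9.726), length = 3.8
  seg 9: (-5.626,9.726) -> (-3.081,7.181), length = 3.6
  seg 10: (-3.081,7.181) -> (-9.445,13.545), length = 9
  seg 11: (-9.445,13.545) -> (-0.677,4.777), length = 12.4
Total = 80.4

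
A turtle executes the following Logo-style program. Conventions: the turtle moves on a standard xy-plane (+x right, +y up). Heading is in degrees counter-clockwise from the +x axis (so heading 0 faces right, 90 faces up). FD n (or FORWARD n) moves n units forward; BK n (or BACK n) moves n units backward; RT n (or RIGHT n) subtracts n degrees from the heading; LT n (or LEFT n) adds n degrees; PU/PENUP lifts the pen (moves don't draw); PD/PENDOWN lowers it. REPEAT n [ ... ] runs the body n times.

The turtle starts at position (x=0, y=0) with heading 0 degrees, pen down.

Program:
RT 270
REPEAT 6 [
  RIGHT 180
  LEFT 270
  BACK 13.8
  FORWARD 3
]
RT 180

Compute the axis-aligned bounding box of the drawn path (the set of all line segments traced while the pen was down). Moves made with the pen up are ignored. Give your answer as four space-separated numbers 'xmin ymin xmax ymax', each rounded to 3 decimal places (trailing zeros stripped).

Answer: -3 -3 13.8 13.8

Derivation:
Executing turtle program step by step:
Start: pos=(0,0), heading=0, pen down
RT 270: heading 0 -> 90
REPEAT 6 [
  -- iteration 1/6 --
  RT 180: heading 90 -> 270
  LT 270: heading 270 -> 180
  BK 13.8: (0,0) -> (13.8,0) [heading=180, draw]
  FD 3: (13.8,0) -> (10.8,0) [heading=180, draw]
  -- iteration 2/6 --
  RT 180: heading 180 -> 0
  LT 270: heading 0 -> 270
  BK 13.8: (10.8,0) -> (10.8,13.8) [heading=270, draw]
  FD 3: (10.8,13.8) -> (10.8,10.8) [heading=270, draw]
  -- iteration 3/6 --
  RT 180: heading 270 -> 90
  LT 270: heading 90 -> 0
  BK 13.8: (10.8,10.8) -> (-3,10.8) [heading=0, draw]
  FD 3: (-3,10.8) -> (0,10.8) [heading=0, draw]
  -- iteration 4/6 --
  RT 180: heading 0 -> 180
  LT 270: heading 180 -> 90
  BK 13.8: (0,10.8) -> (0,-3) [heading=90, draw]
  FD 3: (0,-3) -> (0,0) [heading=90, draw]
  -- iteration 5/6 --
  RT 180: heading 90 -> 270
  LT 270: heading 270 -> 180
  BK 13.8: (0,0) -> (13.8,0) [heading=180, draw]
  FD 3: (13.8,0) -> (10.8,0) [heading=180, draw]
  -- iteration 6/6 --
  RT 180: heading 180 -> 0
  LT 270: heading 0 -> 270
  BK 13.8: (10.8,0) -> (10.8,13.8) [heading=270, draw]
  FD 3: (10.8,13.8) -> (10.8,10.8) [heading=270, draw]
]
RT 180: heading 270 -> 90
Final: pos=(10.8,10.8), heading=90, 12 segment(s) drawn

Segment endpoints: x in {-3, 0, 0, 0, 10.8, 10.8, 13.8}, y in {-3, 0, 0, 0, 0, 0, 0, 10.8, 10.8, 13.8, 13.8}
xmin=-3, ymin=-3, xmax=13.8, ymax=13.8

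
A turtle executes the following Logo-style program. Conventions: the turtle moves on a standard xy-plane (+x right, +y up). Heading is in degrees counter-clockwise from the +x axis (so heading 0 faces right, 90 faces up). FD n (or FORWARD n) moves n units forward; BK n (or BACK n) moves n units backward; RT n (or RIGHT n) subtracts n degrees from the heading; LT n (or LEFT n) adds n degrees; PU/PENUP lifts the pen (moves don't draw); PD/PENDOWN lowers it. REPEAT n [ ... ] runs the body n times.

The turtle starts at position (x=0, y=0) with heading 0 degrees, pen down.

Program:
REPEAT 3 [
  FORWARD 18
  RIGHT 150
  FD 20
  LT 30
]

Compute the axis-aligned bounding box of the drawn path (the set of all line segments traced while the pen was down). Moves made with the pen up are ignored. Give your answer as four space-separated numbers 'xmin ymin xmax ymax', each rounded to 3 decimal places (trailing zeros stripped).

Executing turtle program step by step:
Start: pos=(0,0), heading=0, pen down
REPEAT 3 [
  -- iteration 1/3 --
  FD 18: (0,0) -> (18,0) [heading=0, draw]
  RT 150: heading 0 -> 210
  FD 20: (18,0) -> (0.679,-10) [heading=210, draw]
  LT 30: heading 210 -> 240
  -- iteration 2/3 --
  FD 18: (0.679,-10) -> (-8.321,-25.588) [heading=240, draw]
  RT 150: heading 240 -> 90
  FD 20: (-8.321,-25.588) -> (-8.321,-5.588) [heading=90, draw]
  LT 30: heading 90 -> 120
  -- iteration 3/3 --
  FD 18: (-8.321,-5.588) -> (-17.321,10) [heading=120, draw]
  RT 150: heading 120 -> 330
  FD 20: (-17.321,10) -> (0,0) [heading=330, draw]
  LT 30: heading 330 -> 0
]
Final: pos=(0,0), heading=0, 6 segment(s) drawn

Segment endpoints: x in {-17.321, -8.321, -8.321, 0, 0, 0.679, 18}, y in {-25.588, -10, -5.588, 0, 0, 10}
xmin=-17.321, ymin=-25.588, xmax=18, ymax=10

Answer: -17.321 -25.588 18 10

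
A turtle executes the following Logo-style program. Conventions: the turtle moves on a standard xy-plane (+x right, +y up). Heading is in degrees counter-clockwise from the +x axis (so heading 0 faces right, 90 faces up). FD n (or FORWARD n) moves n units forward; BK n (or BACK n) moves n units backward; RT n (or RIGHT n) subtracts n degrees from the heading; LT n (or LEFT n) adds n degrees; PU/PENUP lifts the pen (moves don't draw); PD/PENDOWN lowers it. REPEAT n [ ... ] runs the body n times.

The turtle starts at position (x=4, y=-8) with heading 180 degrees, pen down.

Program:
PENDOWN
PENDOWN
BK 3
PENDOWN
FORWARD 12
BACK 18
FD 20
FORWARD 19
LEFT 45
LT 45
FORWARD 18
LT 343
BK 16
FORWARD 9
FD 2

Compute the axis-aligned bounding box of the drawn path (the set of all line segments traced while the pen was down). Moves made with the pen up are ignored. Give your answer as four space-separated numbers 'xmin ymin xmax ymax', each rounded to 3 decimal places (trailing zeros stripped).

Answer: -26 -26 13 -8

Derivation:
Executing turtle program step by step:
Start: pos=(4,-8), heading=180, pen down
PD: pen down
PD: pen down
BK 3: (4,-8) -> (7,-8) [heading=180, draw]
PD: pen down
FD 12: (7,-8) -> (-5,-8) [heading=180, draw]
BK 18: (-5,-8) -> (13,-8) [heading=180, draw]
FD 20: (13,-8) -> (-7,-8) [heading=180, draw]
FD 19: (-7,-8) -> (-26,-8) [heading=180, draw]
LT 45: heading 180 -> 225
LT 45: heading 225 -> 270
FD 18: (-26,-8) -> (-26,-26) [heading=270, draw]
LT 343: heading 270 -> 253
BK 16: (-26,-26) -> (-21.322,-10.699) [heading=253, draw]
FD 9: (-21.322,-10.699) -> (-23.953,-19.306) [heading=253, draw]
FD 2: (-23.953,-19.306) -> (-24.538,-21.218) [heading=253, draw]
Final: pos=(-24.538,-21.218), heading=253, 9 segment(s) drawn

Segment endpoints: x in {-26, -26, -24.538, -23.953, -21.322, -7, -5, 4, 7, 13}, y in {-26, -21.218, -19.306, -10.699, -8, -8, -8, -8}
xmin=-26, ymin=-26, xmax=13, ymax=-8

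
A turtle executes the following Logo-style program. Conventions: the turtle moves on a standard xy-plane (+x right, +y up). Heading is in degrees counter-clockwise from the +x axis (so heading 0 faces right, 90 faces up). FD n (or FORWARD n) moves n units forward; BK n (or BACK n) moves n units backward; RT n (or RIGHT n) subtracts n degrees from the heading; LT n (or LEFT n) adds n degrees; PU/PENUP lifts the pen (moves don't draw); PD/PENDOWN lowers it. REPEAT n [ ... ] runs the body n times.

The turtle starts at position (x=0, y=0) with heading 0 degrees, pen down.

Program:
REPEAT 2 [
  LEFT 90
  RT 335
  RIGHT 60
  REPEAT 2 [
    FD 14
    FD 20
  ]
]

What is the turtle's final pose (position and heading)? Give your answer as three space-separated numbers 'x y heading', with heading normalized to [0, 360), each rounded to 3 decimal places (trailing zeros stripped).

Executing turtle program step by step:
Start: pos=(0,0), heading=0, pen down
REPEAT 2 [
  -- iteration 1/2 --
  LT 90: heading 0 -> 90
  RT 335: heading 90 -> 115
  RT 60: heading 115 -> 55
  REPEAT 2 [
    -- iteration 1/2 --
    FD 14: (0,0) -> (8.03,11.468) [heading=55, draw]
    FD 20: (8.03,11.468) -> (19.502,27.851) [heading=55, draw]
    -- iteration 2/2 --
    FD 14: (19.502,27.851) -> (27.532,39.319) [heading=55, draw]
    FD 20: (27.532,39.319) -> (39.003,55.702) [heading=55, draw]
  ]
  -- iteration 2/2 --
  LT 90: heading 55 -> 145
  RT 335: heading 145 -> 170
  RT 60: heading 170 -> 110
  REPEAT 2 [
    -- iteration 1/2 --
    FD 14: (39.003,55.702) -> (34.215,68.858) [heading=110, draw]
    FD 20: (34.215,68.858) -> (27.375,87.652) [heading=110, draw]
    -- iteration 2/2 --
    FD 14: (27.375,87.652) -> (22.586,100.808) [heading=110, draw]
    FD 20: (22.586,100.808) -> (15.746,119.601) [heading=110, draw]
  ]
]
Final: pos=(15.746,119.601), heading=110, 8 segment(s) drawn

Answer: 15.746 119.601 110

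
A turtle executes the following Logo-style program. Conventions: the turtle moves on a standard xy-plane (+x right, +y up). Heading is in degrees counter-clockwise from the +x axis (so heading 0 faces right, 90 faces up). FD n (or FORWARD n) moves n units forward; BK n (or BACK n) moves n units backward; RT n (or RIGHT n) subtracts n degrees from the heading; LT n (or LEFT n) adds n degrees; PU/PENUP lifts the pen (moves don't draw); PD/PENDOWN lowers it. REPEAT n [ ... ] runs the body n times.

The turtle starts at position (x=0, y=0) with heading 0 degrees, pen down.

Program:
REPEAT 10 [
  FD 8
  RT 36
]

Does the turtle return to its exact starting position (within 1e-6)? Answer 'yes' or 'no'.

Answer: yes

Derivation:
Executing turtle program step by step:
Start: pos=(0,0), heading=0, pen down
REPEAT 10 [
  -- iteration 1/10 --
  FD 8: (0,0) -> (8,0) [heading=0, draw]
  RT 36: heading 0 -> 324
  -- iteration 2/10 --
  FD 8: (8,0) -> (14.472,-4.702) [heading=324, draw]
  RT 36: heading 324 -> 288
  -- iteration 3/10 --
  FD 8: (14.472,-4.702) -> (16.944,-12.311) [heading=288, draw]
  RT 36: heading 288 -> 252
  -- iteration 4/10 --
  FD 8: (16.944,-12.311) -> (14.472,-19.919) [heading=252, draw]
  RT 36: heading 252 -> 216
  -- iteration 5/10 --
  FD 8: (14.472,-19.919) -> (8,-24.621) [heading=216, draw]
  RT 36: heading 216 -> 180
  -- iteration 6/10 --
  FD 8: (8,-24.621) -> (0,-24.621) [heading=180, draw]
  RT 36: heading 180 -> 144
  -- iteration 7/10 --
  FD 8: (0,-24.621) -> (-6.472,-19.919) [heading=144, draw]
  RT 36: heading 144 -> 108
  -- iteration 8/10 --
  FD 8: (-6.472,-19.919) -> (-8.944,-12.311) [heading=108, draw]
  RT 36: heading 108 -> 72
  -- iteration 9/10 --
  FD 8: (-8.944,-12.311) -> (-6.472,-4.702) [heading=72, draw]
  RT 36: heading 72 -> 36
  -- iteration 10/10 --
  FD 8: (-6.472,-4.702) -> (0,0) [heading=36, draw]
  RT 36: heading 36 -> 0
]
Final: pos=(0,0), heading=0, 10 segment(s) drawn

Start position: (0, 0)
Final position: (0, 0)
Distance = 0; < 1e-6 -> CLOSED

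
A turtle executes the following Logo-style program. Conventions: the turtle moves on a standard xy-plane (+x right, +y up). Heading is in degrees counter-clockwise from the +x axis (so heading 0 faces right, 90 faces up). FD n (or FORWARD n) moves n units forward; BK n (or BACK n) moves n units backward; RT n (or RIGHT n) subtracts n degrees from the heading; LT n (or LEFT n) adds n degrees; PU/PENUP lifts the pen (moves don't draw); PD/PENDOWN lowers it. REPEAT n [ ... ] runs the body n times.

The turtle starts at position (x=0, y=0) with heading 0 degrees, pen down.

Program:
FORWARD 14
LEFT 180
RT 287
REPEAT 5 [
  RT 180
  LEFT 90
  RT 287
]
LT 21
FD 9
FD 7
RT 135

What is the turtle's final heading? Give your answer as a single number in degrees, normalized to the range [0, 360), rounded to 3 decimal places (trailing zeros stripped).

Answer: 54

Derivation:
Executing turtle program step by step:
Start: pos=(0,0), heading=0, pen down
FD 14: (0,0) -> (14,0) [heading=0, draw]
LT 180: heading 0 -> 180
RT 287: heading 180 -> 253
REPEAT 5 [
  -- iteration 1/5 --
  RT 180: heading 253 -> 73
  LT 90: heading 73 -> 163
  RT 287: heading 163 -> 236
  -- iteration 2/5 --
  RT 180: heading 236 -> 56
  LT 90: heading 56 -> 146
  RT 287: heading 146 -> 219
  -- iteration 3/5 --
  RT 180: heading 219 -> 39
  LT 90: heading 39 -> 129
  RT 287: heading 129 -> 202
  -- iteration 4/5 --
  RT 180: heading 202 -> 22
  LT 90: heading 22 -> 112
  RT 287: heading 112 -> 185
  -- iteration 5/5 --
  RT 180: heading 185 -> 5
  LT 90: heading 5 -> 95
  RT 287: heading 95 -> 168
]
LT 21: heading 168 -> 189
FD 9: (14,0) -> (5.111,-1.408) [heading=189, draw]
FD 7: (5.111,-1.408) -> (-1.803,-2.503) [heading=189, draw]
RT 135: heading 189 -> 54
Final: pos=(-1.803,-2.503), heading=54, 3 segment(s) drawn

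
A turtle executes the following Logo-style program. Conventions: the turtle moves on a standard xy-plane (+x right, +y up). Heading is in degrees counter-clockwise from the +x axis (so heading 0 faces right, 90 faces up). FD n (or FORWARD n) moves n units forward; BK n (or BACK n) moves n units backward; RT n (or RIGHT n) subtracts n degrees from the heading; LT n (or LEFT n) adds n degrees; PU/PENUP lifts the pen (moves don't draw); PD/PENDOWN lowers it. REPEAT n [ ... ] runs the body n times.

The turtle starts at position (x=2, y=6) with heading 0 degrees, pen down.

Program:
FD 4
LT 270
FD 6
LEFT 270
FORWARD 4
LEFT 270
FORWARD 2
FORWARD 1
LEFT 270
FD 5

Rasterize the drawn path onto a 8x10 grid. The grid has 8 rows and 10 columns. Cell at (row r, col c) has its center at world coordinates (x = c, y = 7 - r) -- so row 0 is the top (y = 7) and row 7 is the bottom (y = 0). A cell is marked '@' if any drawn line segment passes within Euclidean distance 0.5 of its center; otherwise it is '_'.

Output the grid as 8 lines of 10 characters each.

Segment 0: (2,6) -> (6,6)
Segment 1: (6,6) -> (6,0)
Segment 2: (6,0) -> (2,0)
Segment 3: (2,0) -> (2,2)
Segment 4: (2,2) -> (2,3)
Segment 5: (2,3) -> (7,3)

Answer: __________
__@@@@@___
______@___
______@___
__@@@@@@__
__@___@___
__@___@___
__@@@@@___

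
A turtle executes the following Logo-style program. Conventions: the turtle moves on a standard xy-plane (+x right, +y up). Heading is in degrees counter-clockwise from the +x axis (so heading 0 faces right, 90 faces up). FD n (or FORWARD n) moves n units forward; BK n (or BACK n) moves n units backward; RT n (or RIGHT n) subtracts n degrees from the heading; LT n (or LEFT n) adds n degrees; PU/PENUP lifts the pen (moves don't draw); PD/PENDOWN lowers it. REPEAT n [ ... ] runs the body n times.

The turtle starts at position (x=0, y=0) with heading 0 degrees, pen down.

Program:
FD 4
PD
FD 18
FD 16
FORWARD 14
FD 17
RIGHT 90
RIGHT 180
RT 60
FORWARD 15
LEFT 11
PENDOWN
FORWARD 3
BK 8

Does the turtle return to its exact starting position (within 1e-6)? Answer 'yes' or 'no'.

Executing turtle program step by step:
Start: pos=(0,0), heading=0, pen down
FD 4: (0,0) -> (4,0) [heading=0, draw]
PD: pen down
FD 18: (4,0) -> (22,0) [heading=0, draw]
FD 16: (22,0) -> (38,0) [heading=0, draw]
FD 14: (38,0) -> (52,0) [heading=0, draw]
FD 17: (52,0) -> (69,0) [heading=0, draw]
RT 90: heading 0 -> 270
RT 180: heading 270 -> 90
RT 60: heading 90 -> 30
FD 15: (69,0) -> (81.99,7.5) [heading=30, draw]
LT 11: heading 30 -> 41
PD: pen down
FD 3: (81.99,7.5) -> (84.255,9.468) [heading=41, draw]
BK 8: (84.255,9.468) -> (78.217,4.22) [heading=41, draw]
Final: pos=(78.217,4.22), heading=41, 8 segment(s) drawn

Start position: (0, 0)
Final position: (78.217, 4.22)
Distance = 78.331; >= 1e-6 -> NOT closed

Answer: no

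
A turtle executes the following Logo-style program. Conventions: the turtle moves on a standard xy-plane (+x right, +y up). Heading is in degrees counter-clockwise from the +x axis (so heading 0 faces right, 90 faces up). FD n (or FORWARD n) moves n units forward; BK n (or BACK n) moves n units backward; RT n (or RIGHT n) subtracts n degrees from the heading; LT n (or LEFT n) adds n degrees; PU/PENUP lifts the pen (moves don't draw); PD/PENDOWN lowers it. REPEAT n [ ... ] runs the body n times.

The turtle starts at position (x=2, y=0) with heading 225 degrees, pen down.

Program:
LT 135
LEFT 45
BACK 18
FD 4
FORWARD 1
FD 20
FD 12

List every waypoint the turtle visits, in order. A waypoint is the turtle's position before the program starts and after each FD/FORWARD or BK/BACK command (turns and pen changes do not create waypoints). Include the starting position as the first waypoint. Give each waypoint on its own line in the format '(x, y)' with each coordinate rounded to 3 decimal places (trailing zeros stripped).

Answer: (2, 0)
(-10.728, -12.728)
(-7.899, -9.899)
(-7.192, -9.192)
(6.95, 4.95)
(15.435, 13.435)

Derivation:
Executing turtle program step by step:
Start: pos=(2,0), heading=225, pen down
LT 135: heading 225 -> 0
LT 45: heading 0 -> 45
BK 18: (2,0) -> (-10.728,-12.728) [heading=45, draw]
FD 4: (-10.728,-12.728) -> (-7.899,-9.899) [heading=45, draw]
FD 1: (-7.899,-9.899) -> (-7.192,-9.192) [heading=45, draw]
FD 20: (-7.192,-9.192) -> (6.95,4.95) [heading=45, draw]
FD 12: (6.95,4.95) -> (15.435,13.435) [heading=45, draw]
Final: pos=(15.435,13.435), heading=45, 5 segment(s) drawn
Waypoints (6 total):
(2, 0)
(-10.728, -12.728)
(-7.899, -9.899)
(-7.192, -9.192)
(6.95, 4.95)
(15.435, 13.435)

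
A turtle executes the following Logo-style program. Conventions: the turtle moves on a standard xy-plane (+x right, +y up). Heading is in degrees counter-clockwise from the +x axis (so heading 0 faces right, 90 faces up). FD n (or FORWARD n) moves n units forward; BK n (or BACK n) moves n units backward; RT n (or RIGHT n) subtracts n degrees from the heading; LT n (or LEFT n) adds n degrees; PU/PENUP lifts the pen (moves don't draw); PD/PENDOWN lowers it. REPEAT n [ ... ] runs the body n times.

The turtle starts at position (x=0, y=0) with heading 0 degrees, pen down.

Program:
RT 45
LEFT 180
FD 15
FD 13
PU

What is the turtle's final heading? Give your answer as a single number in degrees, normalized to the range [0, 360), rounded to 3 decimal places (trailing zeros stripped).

Executing turtle program step by step:
Start: pos=(0,0), heading=0, pen down
RT 45: heading 0 -> 315
LT 180: heading 315 -> 135
FD 15: (0,0) -> (-10.607,10.607) [heading=135, draw]
FD 13: (-10.607,10.607) -> (-19.799,19.799) [heading=135, draw]
PU: pen up
Final: pos=(-19.799,19.799), heading=135, 2 segment(s) drawn

Answer: 135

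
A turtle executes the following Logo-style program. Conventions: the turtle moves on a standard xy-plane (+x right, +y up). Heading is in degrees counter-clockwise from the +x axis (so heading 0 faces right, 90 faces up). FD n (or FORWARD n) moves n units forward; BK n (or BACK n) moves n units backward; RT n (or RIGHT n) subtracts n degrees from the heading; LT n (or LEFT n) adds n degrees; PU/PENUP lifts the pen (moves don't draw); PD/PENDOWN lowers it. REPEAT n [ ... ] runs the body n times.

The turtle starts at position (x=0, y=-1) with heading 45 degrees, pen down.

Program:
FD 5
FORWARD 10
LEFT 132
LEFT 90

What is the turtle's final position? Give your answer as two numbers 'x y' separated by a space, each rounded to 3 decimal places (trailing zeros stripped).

Executing turtle program step by step:
Start: pos=(0,-1), heading=45, pen down
FD 5: (0,-1) -> (3.536,2.536) [heading=45, draw]
FD 10: (3.536,2.536) -> (10.607,9.607) [heading=45, draw]
LT 132: heading 45 -> 177
LT 90: heading 177 -> 267
Final: pos=(10.607,9.607), heading=267, 2 segment(s) drawn

Answer: 10.607 9.607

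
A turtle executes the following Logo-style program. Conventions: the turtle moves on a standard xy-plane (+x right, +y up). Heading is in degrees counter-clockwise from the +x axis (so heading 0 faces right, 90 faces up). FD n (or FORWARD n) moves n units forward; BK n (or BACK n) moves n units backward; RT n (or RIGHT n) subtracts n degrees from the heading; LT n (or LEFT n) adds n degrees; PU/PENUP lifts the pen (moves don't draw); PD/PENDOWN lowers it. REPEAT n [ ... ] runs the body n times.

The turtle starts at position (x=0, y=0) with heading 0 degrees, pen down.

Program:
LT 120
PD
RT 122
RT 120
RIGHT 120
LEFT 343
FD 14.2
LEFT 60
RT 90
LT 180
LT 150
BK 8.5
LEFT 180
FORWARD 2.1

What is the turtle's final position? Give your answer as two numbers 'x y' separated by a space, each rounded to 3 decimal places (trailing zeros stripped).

Executing turtle program step by step:
Start: pos=(0,0), heading=0, pen down
LT 120: heading 0 -> 120
PD: pen down
RT 122: heading 120 -> 358
RT 120: heading 358 -> 238
RT 120: heading 238 -> 118
LT 343: heading 118 -> 101
FD 14.2: (0,0) -> (-2.709,13.939) [heading=101, draw]
LT 60: heading 101 -> 161
RT 90: heading 161 -> 71
LT 180: heading 71 -> 251
LT 150: heading 251 -> 41
BK 8.5: (-2.709,13.939) -> (-9.125,8.363) [heading=41, draw]
LT 180: heading 41 -> 221
FD 2.1: (-9.125,8.363) -> (-10.709,6.985) [heading=221, draw]
Final: pos=(-10.709,6.985), heading=221, 3 segment(s) drawn

Answer: -10.709 6.985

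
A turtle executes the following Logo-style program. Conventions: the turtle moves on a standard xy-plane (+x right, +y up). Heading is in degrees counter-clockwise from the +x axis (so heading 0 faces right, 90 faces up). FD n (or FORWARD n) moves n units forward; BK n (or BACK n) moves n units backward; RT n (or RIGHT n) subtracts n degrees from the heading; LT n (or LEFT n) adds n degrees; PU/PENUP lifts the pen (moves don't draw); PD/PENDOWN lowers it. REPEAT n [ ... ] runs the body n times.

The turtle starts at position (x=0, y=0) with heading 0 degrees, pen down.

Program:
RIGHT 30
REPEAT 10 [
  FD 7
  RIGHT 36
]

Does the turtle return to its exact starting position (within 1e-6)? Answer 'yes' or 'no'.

Answer: yes

Derivation:
Executing turtle program step by step:
Start: pos=(0,0), heading=0, pen down
RT 30: heading 0 -> 330
REPEAT 10 [
  -- iteration 1/10 --
  FD 7: (0,0) -> (6.062,-3.5) [heading=330, draw]
  RT 36: heading 330 -> 294
  -- iteration 2/10 --
  FD 7: (6.062,-3.5) -> (8.909,-9.895) [heading=294, draw]
  RT 36: heading 294 -> 258
  -- iteration 3/10 --
  FD 7: (8.909,-9.895) -> (7.454,-16.742) [heading=258, draw]
  RT 36: heading 258 -> 222
  -- iteration 4/10 --
  FD 7: (7.454,-16.742) -> (2.252,-21.426) [heading=222, draw]
  RT 36: heading 222 -> 186
  -- iteration 5/10 --
  FD 7: (2.252,-21.426) -> (-4.71,-22.157) [heading=186, draw]
  RT 36: heading 186 -> 150
  -- iteration 6/10 --
  FD 7: (-4.71,-22.157) -> (-10.772,-18.657) [heading=150, draw]
  RT 36: heading 150 -> 114
  -- iteration 7/10 --
  FD 7: (-10.772,-18.657) -> (-13.619,-12.263) [heading=114, draw]
  RT 36: heading 114 -> 78
  -- iteration 8/10 --
  FD 7: (-13.619,-12.263) -> (-12.164,-5.416) [heading=78, draw]
  RT 36: heading 78 -> 42
  -- iteration 9/10 --
  FD 7: (-12.164,-5.416) -> (-6.962,-0.732) [heading=42, draw]
  RT 36: heading 42 -> 6
  -- iteration 10/10 --
  FD 7: (-6.962,-0.732) -> (0,0) [heading=6, draw]
  RT 36: heading 6 -> 330
]
Final: pos=(0,0), heading=330, 10 segment(s) drawn

Start position: (0, 0)
Final position: (0, 0)
Distance = 0; < 1e-6 -> CLOSED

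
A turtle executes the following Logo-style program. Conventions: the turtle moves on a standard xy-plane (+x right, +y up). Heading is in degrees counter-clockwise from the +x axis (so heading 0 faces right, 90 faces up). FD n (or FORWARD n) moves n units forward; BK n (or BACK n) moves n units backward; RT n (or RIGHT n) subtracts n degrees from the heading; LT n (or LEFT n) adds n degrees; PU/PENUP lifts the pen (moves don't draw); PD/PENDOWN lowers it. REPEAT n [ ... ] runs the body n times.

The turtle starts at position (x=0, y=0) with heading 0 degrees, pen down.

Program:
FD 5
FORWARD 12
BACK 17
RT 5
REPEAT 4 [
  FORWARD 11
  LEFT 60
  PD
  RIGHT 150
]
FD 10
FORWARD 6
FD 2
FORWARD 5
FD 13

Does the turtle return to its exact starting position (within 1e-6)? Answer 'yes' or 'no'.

Answer: no

Derivation:
Executing turtle program step by step:
Start: pos=(0,0), heading=0, pen down
FD 5: (0,0) -> (5,0) [heading=0, draw]
FD 12: (5,0) -> (17,0) [heading=0, draw]
BK 17: (17,0) -> (0,0) [heading=0, draw]
RT 5: heading 0 -> 355
REPEAT 4 [
  -- iteration 1/4 --
  FD 11: (0,0) -> (10.958,-0.959) [heading=355, draw]
  LT 60: heading 355 -> 55
  PD: pen down
  RT 150: heading 55 -> 265
  -- iteration 2/4 --
  FD 11: (10.958,-0.959) -> (9.999,-11.917) [heading=265, draw]
  LT 60: heading 265 -> 325
  PD: pen down
  RT 150: heading 325 -> 175
  -- iteration 3/4 --
  FD 11: (9.999,-11.917) -> (-0.959,-10.958) [heading=175, draw]
  LT 60: heading 175 -> 235
  PD: pen down
  RT 150: heading 235 -> 85
  -- iteration 4/4 --
  FD 11: (-0.959,-10.958) -> (0,0) [heading=85, draw]
  LT 60: heading 85 -> 145
  PD: pen down
  RT 150: heading 145 -> 355
]
FD 10: (0,0) -> (9.962,-0.872) [heading=355, draw]
FD 6: (9.962,-0.872) -> (15.939,-1.394) [heading=355, draw]
FD 2: (15.939,-1.394) -> (17.932,-1.569) [heading=355, draw]
FD 5: (17.932,-1.569) -> (22.912,-2.005) [heading=355, draw]
FD 13: (22.912,-2.005) -> (35.863,-3.138) [heading=355, draw]
Final: pos=(35.863,-3.138), heading=355, 12 segment(s) drawn

Start position: (0, 0)
Final position: (35.863, -3.138)
Distance = 36; >= 1e-6 -> NOT closed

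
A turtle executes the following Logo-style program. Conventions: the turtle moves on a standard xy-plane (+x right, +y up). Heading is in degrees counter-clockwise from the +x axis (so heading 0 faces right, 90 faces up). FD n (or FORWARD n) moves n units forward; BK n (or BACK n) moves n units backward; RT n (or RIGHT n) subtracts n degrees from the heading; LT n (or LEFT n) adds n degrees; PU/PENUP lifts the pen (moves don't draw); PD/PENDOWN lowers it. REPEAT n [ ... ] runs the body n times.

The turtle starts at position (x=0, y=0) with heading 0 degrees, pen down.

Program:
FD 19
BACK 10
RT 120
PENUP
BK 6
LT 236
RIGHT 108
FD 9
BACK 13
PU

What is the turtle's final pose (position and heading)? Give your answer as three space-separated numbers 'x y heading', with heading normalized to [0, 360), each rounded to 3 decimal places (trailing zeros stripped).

Answer: 8.039 4.639 8

Derivation:
Executing turtle program step by step:
Start: pos=(0,0), heading=0, pen down
FD 19: (0,0) -> (19,0) [heading=0, draw]
BK 10: (19,0) -> (9,0) [heading=0, draw]
RT 120: heading 0 -> 240
PU: pen up
BK 6: (9,0) -> (12,5.196) [heading=240, move]
LT 236: heading 240 -> 116
RT 108: heading 116 -> 8
FD 9: (12,5.196) -> (20.912,6.449) [heading=8, move]
BK 13: (20.912,6.449) -> (8.039,4.639) [heading=8, move]
PU: pen up
Final: pos=(8.039,4.639), heading=8, 2 segment(s) drawn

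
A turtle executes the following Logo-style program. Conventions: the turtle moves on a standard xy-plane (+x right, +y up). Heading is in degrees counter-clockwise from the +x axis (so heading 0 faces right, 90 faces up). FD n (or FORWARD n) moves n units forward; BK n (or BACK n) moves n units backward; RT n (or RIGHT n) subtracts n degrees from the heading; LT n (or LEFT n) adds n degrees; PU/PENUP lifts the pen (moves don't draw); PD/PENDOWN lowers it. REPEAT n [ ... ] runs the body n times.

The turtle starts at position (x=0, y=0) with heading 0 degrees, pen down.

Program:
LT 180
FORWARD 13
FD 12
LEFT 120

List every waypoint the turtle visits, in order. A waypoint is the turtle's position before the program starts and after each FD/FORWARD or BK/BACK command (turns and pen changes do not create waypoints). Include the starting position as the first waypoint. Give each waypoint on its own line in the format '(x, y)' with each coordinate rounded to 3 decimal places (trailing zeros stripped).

Answer: (0, 0)
(-13, 0)
(-25, 0)

Derivation:
Executing turtle program step by step:
Start: pos=(0,0), heading=0, pen down
LT 180: heading 0 -> 180
FD 13: (0,0) -> (-13,0) [heading=180, draw]
FD 12: (-13,0) -> (-25,0) [heading=180, draw]
LT 120: heading 180 -> 300
Final: pos=(-25,0), heading=300, 2 segment(s) drawn
Waypoints (3 total):
(0, 0)
(-13, 0)
(-25, 0)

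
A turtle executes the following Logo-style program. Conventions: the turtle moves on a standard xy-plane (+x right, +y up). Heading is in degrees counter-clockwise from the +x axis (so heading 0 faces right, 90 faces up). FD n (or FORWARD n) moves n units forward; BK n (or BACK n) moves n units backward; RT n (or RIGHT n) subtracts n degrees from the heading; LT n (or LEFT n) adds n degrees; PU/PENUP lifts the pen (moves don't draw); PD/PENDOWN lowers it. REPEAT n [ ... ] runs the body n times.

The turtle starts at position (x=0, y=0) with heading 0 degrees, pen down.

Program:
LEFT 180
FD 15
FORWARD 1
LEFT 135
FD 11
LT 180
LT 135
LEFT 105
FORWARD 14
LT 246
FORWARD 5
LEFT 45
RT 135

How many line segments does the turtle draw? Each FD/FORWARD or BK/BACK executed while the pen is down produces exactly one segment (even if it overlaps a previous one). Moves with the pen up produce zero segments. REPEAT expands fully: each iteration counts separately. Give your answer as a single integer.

Executing turtle program step by step:
Start: pos=(0,0), heading=0, pen down
LT 180: heading 0 -> 180
FD 15: (0,0) -> (-15,0) [heading=180, draw]
FD 1: (-15,0) -> (-16,0) [heading=180, draw]
LT 135: heading 180 -> 315
FD 11: (-16,0) -> (-8.222,-7.778) [heading=315, draw]
LT 180: heading 315 -> 135
LT 135: heading 135 -> 270
LT 105: heading 270 -> 15
FD 14: (-8.222,-7.778) -> (5.301,-4.155) [heading=15, draw]
LT 246: heading 15 -> 261
FD 5: (5.301,-4.155) -> (4.519,-9.093) [heading=261, draw]
LT 45: heading 261 -> 306
RT 135: heading 306 -> 171
Final: pos=(4.519,-9.093), heading=171, 5 segment(s) drawn
Segments drawn: 5

Answer: 5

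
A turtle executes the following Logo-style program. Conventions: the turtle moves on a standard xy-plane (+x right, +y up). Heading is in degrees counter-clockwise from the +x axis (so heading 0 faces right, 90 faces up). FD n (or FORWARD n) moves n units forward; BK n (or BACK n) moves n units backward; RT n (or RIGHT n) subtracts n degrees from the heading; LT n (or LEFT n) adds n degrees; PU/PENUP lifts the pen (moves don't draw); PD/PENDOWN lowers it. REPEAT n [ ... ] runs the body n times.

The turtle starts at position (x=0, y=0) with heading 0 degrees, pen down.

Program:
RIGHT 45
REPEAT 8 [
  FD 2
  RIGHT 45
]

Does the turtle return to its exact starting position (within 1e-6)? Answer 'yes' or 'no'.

Answer: yes

Derivation:
Executing turtle program step by step:
Start: pos=(0,0), heading=0, pen down
RT 45: heading 0 -> 315
REPEAT 8 [
  -- iteration 1/8 --
  FD 2: (0,0) -> (1.414,-1.414) [heading=315, draw]
  RT 45: heading 315 -> 270
  -- iteration 2/8 --
  FD 2: (1.414,-1.414) -> (1.414,-3.414) [heading=270, draw]
  RT 45: heading 270 -> 225
  -- iteration 3/8 --
  FD 2: (1.414,-3.414) -> (0,-4.828) [heading=225, draw]
  RT 45: heading 225 -> 180
  -- iteration 4/8 --
  FD 2: (0,-4.828) -> (-2,-4.828) [heading=180, draw]
  RT 45: heading 180 -> 135
  -- iteration 5/8 --
  FD 2: (-2,-4.828) -> (-3.414,-3.414) [heading=135, draw]
  RT 45: heading 135 -> 90
  -- iteration 6/8 --
  FD 2: (-3.414,-3.414) -> (-3.414,-1.414) [heading=90, draw]
  RT 45: heading 90 -> 45
  -- iteration 7/8 --
  FD 2: (-3.414,-1.414) -> (-2,0) [heading=45, draw]
  RT 45: heading 45 -> 0
  -- iteration 8/8 --
  FD 2: (-2,0) -> (0,0) [heading=0, draw]
  RT 45: heading 0 -> 315
]
Final: pos=(0,0), heading=315, 8 segment(s) drawn

Start position: (0, 0)
Final position: (0, 0)
Distance = 0; < 1e-6 -> CLOSED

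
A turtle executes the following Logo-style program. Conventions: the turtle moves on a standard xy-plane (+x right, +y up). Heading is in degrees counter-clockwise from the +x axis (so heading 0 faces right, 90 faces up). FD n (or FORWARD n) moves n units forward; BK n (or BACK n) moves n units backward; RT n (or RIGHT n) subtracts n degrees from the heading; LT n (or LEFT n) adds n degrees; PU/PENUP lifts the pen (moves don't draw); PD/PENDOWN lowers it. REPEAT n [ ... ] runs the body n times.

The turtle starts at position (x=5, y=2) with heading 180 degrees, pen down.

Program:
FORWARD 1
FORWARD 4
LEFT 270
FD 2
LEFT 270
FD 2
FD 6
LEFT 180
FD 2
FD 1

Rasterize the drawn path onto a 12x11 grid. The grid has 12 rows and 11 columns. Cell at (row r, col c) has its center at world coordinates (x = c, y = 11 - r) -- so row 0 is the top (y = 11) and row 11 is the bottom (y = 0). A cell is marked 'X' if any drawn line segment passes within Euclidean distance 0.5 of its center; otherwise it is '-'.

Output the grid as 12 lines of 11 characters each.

Answer: -----------
-----------
-----------
-----------
-----------
-----------
-----------
XXXXXXXXX--
X----------
XXXXXX-----
-----------
-----------

Derivation:
Segment 0: (5,2) -> (4,2)
Segment 1: (4,2) -> (0,2)
Segment 2: (0,2) -> (0,4)
Segment 3: (0,4) -> (2,4)
Segment 4: (2,4) -> (8,4)
Segment 5: (8,4) -> (6,4)
Segment 6: (6,4) -> (5,4)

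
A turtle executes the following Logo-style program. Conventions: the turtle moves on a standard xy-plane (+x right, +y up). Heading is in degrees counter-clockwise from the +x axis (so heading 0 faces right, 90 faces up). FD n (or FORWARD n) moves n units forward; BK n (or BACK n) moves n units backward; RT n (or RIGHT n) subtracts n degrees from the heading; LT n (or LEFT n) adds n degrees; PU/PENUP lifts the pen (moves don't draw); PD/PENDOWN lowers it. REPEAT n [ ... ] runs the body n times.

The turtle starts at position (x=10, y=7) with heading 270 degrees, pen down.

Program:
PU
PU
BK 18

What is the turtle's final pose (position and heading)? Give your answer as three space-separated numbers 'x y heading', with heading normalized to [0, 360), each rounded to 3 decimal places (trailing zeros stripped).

Answer: 10 25 270

Derivation:
Executing turtle program step by step:
Start: pos=(10,7), heading=270, pen down
PU: pen up
PU: pen up
BK 18: (10,7) -> (10,25) [heading=270, move]
Final: pos=(10,25), heading=270, 0 segment(s) drawn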